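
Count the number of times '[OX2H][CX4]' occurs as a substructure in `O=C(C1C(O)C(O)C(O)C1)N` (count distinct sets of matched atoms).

[OX2H][CX4] is the SMARTS for an aliphatic alcohol: a hydroxyl oxygen bound to an sp3 (X4) carbon.
The molecule carries 3 separate instances of a hydroxyl group (-OH) meeting every constraint; each maps to a distinct set of atoms, giving 3 matches.

3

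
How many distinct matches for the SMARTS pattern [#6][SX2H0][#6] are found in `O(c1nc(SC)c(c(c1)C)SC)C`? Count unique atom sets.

2

[#6][SX2H0][#6] is the SMARTS for a thioether: an aliphatic sulfur bridging two carbons with no H on the sulfur.
The molecule carries 2 separate instances of a methylthio ether (-SCH3) meeting every constraint; each maps to a distinct set of atoms, giving 2 matches.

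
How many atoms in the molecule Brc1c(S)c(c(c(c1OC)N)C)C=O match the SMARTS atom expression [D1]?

The query [D1] means: atom with exactly one heavy-atom neighbour (degree 1).
Check the 14 heavy atoms by environment: 6× c (aromatic, D3) → no; 1× C (D2) → no; 1× O (D1) → match; 2× C (D1) → match; 1× O (D2) → no; 1× S (D1) → match; 1× Br (D1) → match; 1× N (D1) → match.
Summing the matching environments: 1 + 2 + 1 + 1 + 1 = 6 matching atoms.

6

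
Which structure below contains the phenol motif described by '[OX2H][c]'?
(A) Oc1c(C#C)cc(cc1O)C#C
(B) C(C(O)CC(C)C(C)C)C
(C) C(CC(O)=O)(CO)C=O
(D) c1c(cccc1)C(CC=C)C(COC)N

A

[OX2H][c] describes a hydroxyl oxygen attached to an aromatic carbon (a phenol).
(A) contains a hydroxyl group (-OH), which satisfies every atom and bond constraint.
(B) has a hydroxyl group (-OH) but the -OH is on an aliphatic carbon, not an aromatic c.
(C) has a hydroxyl group (-OH) but the -OH is on an aliphatic carbon, not an aromatic c.
(D) has a methoxy ether (-OCH3) but the oxygen has H0, not H1.
So the answer is (A).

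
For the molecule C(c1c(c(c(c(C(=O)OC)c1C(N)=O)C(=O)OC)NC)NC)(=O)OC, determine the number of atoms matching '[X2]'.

3

The query [X2] means: any atom with exactly two total connections (bonds + H).
Check the 25 heavy atoms by environment: 6× c (aromatic, X3) → no; 3× N (X3) → no; 5× C (X4) → no; 4× C (X3) → no; 4× O (X1) → no; 3× O (X2) → match.
That gives 3 matching atoms.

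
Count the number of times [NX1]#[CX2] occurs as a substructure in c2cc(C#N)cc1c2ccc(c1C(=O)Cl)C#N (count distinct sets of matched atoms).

[NX1]#[CX2] is the SMARTS for a nitrile: a nitrogen triple-bonded to a two-connected carbon.
The molecule carries 2 separate instances of a nitrile (-C#N) meeting every constraint; each maps to a distinct set of atoms, giving 2 matches.

2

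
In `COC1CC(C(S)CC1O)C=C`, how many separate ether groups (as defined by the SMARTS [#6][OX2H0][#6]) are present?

[#6][OX2H0][#6] is the SMARTS for an ether: an aliphatic oxygen bridging two carbons with no H on the oxygen.
Exactly one fragment in the molecule meets all constraints, giving 1 match.

1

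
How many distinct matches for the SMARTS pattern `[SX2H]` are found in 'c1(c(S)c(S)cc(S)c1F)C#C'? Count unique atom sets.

3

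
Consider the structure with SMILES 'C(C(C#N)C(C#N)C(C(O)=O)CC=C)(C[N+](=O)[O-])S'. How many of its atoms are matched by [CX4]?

The query [CX4] means: C with X4: aliphatic carbon with exactly 4 total connections (bonds + H).
Check the 19 heavy atoms by environment: 6× C (X4) → match; 1× S (X2) → no; 2× C (X2) → no; 2× N (X1) → no; 3× C (X3) → no; 1× N (charge +1, X3) → no; 1× O (charge -1, X1) → no; 2× O (X1) → no; 1× O (X2) → no.
That gives 6 matching atoms.

6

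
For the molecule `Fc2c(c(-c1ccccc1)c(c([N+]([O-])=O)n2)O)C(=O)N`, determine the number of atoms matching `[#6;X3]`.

The query [#6;X3] means: any carbon (aromatic or not) with three total connections.
Check the 20 heavy atoms by environment: 1× n (aromatic, X2) → no; 11× c (aromatic, X3) → match; 1× O (X2) → no; 1× C (X3) → match; 2× O (X1) → no; 1× N (X3) → no; 1× F (X1) → no; 1× N (charge +1, X3) → no; 1× O (charge -1, X1) → no.
Summing the matching environments: 11 + 1 = 12 matching atoms.

12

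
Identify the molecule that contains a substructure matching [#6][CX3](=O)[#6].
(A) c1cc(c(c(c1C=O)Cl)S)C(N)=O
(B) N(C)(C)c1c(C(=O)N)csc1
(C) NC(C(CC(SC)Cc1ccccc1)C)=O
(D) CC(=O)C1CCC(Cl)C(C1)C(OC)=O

D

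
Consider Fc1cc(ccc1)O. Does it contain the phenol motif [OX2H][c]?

Yes

The pattern [OX2H][c] describes a hydroxyl oxygen attached to an aromatic carbon — a phenol.
The molecule carries a hydroxyl group (-OH), whose atoms satisfy every constraint of the query, so the pattern matches.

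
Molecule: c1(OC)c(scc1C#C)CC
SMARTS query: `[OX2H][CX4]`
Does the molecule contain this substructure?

The pattern [OX2H][CX4] describes a hydroxyl oxygen bound to an sp3 (X4) carbon — an aliphatic alcohol.
The closest candidate here is a methoxy ether (-OCH3), but the oxygen has H0 (ether), not H1. No other fragment satisfies the full query, so there is no match.

No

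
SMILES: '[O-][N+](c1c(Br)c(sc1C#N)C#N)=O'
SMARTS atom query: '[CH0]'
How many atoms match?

The query [CH0] means: aliphatic carbon with no attached hydrogen.
Check the 13 heavy atoms by environment: 1× s (aromatic, H0) → no; 4× c (aromatic, H0) → no; 1× Br (H0) → no; 1× N (charge +1, H0) → no; 1× O (charge -1, H0) → no; 1× O (H0) → no; 2× C (H0) → match; 2× N (H0) → no.
That gives 2 matching atoms.

2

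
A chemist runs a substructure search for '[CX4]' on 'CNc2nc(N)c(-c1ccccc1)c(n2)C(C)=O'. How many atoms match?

2

The query [CX4] means: C with X4: aliphatic carbon with exactly 4 total connections (bonds + H).
Check the 18 heavy atoms by environment: 2× n (aromatic, X2) → no; 10× c (aromatic, X3) → no; 1× C (X3) → no; 1× O (X1) → no; 2× C (X4) → match; 2× N (X3) → no.
That gives 2 matching atoms.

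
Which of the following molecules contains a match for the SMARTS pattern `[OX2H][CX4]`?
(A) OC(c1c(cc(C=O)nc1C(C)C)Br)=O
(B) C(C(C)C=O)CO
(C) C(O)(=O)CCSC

B

[OX2H][CX4] describes a hydroxyl oxygen bound to an sp3 (X4) carbon (an aliphatic alcohol).
(A) has a carboxylic acid group (-C(=O)OH) but the -OH is on a CX3 carbonyl carbon, not a CX4 carbon.
(B) contains a hydroxyl group (-OH), which satisfies every atom and bond constraint.
(C) has a carboxylic acid group (-C(=O)OH) but the -OH is on a CX3 carbonyl carbon, not a CX4 carbon.
So the answer is (B).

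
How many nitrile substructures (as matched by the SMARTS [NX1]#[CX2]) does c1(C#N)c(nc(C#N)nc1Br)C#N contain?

3

[NX1]#[CX2] is the SMARTS for a nitrile: a nitrogen triple-bonded to a two-connected carbon.
The molecule carries 3 separate instances of a nitrile (-C#N) meeting every constraint; each maps to a distinct set of atoms, giving 3 matches.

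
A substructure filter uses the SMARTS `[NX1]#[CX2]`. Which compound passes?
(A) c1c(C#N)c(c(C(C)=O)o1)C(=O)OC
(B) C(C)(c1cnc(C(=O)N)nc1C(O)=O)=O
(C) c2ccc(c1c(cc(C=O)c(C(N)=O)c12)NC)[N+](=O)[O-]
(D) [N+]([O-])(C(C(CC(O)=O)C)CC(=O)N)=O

A

[NX1]#[CX2] describes a nitrogen triple-bonded to a two-connected carbon (a nitrile).
(A) contains a nitrile (-C#N), which satisfies every atom and bond constraint.
(B) has a primary amide (-C(=O)NH2) but the nitrogen is NX3, not NX1.
(C) has a primary amide (-C(=O)NH2) but the nitrogen is NX3, not NX1.
(D) has a nitro group (-[N+](=O)[O-]) but there is no C#N triple bond.
So the answer is (A).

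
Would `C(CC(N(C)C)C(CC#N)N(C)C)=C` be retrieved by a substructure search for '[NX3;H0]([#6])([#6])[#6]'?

Yes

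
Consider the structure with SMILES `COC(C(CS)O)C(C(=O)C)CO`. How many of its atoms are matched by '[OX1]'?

1

Check the 13 heavy atoms by environment: 7× C (X4) → no; 3× O (X2) → no; 1× C (X3) → no; 1× O (X1) → match; 1× S (X2) → no.
That gives 1 matching atom.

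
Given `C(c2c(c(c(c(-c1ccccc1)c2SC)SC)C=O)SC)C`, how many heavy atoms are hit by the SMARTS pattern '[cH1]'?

Check the 22 heavy atoms by environment: 7× c (aromatic, H0) → no; 5× c (aromatic, H1) → match; 1× C (H2) → no; 4× C (H3) → no; 3× S (H0) → no; 1× C (H1) → no; 1× O (H0) → no.
That gives 5 matching atoms.

5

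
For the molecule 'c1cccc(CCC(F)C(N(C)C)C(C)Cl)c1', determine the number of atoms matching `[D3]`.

5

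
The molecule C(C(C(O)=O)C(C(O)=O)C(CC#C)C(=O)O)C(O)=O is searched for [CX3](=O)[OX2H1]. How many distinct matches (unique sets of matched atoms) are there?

[CX3](=O)[OX2H1] is the SMARTS for a carboxylic acid: an sp2 carbon double-bonded to O and single-bonded to an -OH oxygen.
The molecule carries 4 separate instances of a carboxylic acid group (-C(=O)OH) meeting every constraint; each maps to a distinct set of atoms, giving 4 matches.

4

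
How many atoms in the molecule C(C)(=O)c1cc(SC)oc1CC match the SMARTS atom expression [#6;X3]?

The query [#6;X3] means: any carbon (aromatic or not) with three total connections.
Check the 12 heavy atoms by environment: 1× o (aromatic, X2) → no; 4× c (aromatic, X3) → match; 1× C (X3) → match; 1× O (X1) → no; 4× C (X4) → no; 1× S (X2) → no.
Summing the matching environments: 4 + 1 = 5 matching atoms.

5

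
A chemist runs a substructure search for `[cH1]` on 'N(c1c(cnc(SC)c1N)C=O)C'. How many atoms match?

1

The query [cH1] means: aromatic carbon bearing exactly one hydrogen.
Check the 13 heavy atoms by environment: 1× n (aromatic, H0) → no; 4× c (aromatic, H0) → no; 1× c (aromatic, H1) → match; 1× S (H0) → no; 2× C (H3) → no; 1× C (H1) → no; 1× O (H0) → no; 1× N (H2) → no; 1× N (H1) → no.
That gives 1 matching atom.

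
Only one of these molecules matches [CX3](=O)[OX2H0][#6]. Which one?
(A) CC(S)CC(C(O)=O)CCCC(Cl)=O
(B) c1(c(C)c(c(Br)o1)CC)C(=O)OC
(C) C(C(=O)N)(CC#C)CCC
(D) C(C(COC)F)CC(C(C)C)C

[CX3](=O)[OX2H0][#6] describes a carbonyl carbon bonded to an oxygen that is itself bonded to carbon (no H on that O) (an ester).
(A) has a carboxylic acid group (-C(=O)OH) but the singly-bonded O carries H (OX2H1, not H0).
(B) contains a methyl-ester group (-C(=O)OCH3), which satisfies every atom and bond constraint.
(C) has a primary amide (-C(=O)NH2) but the carbonyl is bonded to N, not to an O-C linkage.
(D) has a methoxy ether (-OCH3) but the ether oxygen is not adjacent to a C=O carbon.
So the answer is (B).

B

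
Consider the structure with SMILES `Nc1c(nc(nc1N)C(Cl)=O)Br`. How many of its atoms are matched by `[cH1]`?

The query [cH1] means: aromatic carbon bearing exactly one hydrogen.
Check the 12 heavy atoms by environment: 2× n (aromatic, H0) → no; 4× c (aromatic, H0) → no; 2× N (H2) → no; 1× Br (H0) → no; 1× C (H0) → no; 1× O (H0) → no; 1× Cl (H0) → no.
No environment satisfies the query, so 0 matching atoms.

0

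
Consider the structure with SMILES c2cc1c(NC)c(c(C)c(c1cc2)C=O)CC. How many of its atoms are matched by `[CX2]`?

Check the 17 heavy atoms by environment: 10× c (aromatic, X3) → no; 1× N (X3) → no; 4× C (X4) → no; 1× C (X3) → no; 1× O (X1) → no.
No environment satisfies the query, so 0 matching atoms.

0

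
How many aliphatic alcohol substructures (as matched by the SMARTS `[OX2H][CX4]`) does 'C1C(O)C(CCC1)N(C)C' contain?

1

[OX2H][CX4] is the SMARTS for an aliphatic alcohol: a hydroxyl oxygen bound to an sp3 (X4) carbon.
Exactly one fragment in the molecule meets all constraints, giving 1 match.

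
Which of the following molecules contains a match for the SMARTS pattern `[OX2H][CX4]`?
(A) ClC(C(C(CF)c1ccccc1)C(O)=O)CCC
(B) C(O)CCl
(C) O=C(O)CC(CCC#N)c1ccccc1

B

[OX2H][CX4] describes a hydroxyl oxygen bound to an sp3 (X4) carbon (an aliphatic alcohol).
(A) has a carboxylic acid group (-C(=O)OH) but the -OH is on a CX3 carbonyl carbon, not a CX4 carbon.
(B) contains a hydroxyl group (-OH), which satisfies every atom and bond constraint.
(C) has a carboxylic acid group (-C(=O)OH) but the -OH is on a CX3 carbonyl carbon, not a CX4 carbon.
So the answer is (B).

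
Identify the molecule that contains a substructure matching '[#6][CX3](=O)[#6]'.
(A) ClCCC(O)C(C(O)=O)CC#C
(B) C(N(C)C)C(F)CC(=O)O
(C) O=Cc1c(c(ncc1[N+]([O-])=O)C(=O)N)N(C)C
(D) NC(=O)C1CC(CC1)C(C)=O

D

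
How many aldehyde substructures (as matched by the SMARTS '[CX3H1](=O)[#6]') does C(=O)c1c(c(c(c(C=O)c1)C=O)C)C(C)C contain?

[CX3H1](=O)[#6] is the SMARTS for an aldehyde: an sp2 carbon with one H, double-bonded to O and single-bonded to carbon.
The molecule carries 3 separate instances of an aldehyde (-CHO) meeting every constraint; each maps to a distinct set of atoms, giving 3 matches.

3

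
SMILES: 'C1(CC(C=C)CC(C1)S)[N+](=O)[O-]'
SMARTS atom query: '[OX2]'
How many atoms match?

The query [OX2] means: aliphatic oxygen with two total connections — ether, hydroxyl, or ester single-bond O.
Check the 12 heavy atoms by environment: 6× C (X4) → no; 2× C (X3) → no; 1× S (X2) → no; 1× N (charge +1, X3) → no; 1× O (charge -1, X1) → no; 1× O (X1) → no.
No environment satisfies the query, so 0 matching atoms.

0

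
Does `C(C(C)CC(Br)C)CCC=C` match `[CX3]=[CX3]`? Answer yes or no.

Yes

The pattern [CX3]=[CX3] describes a non-aromatic C=C double bond between two sp2 carbons — an alkene.
The molecule carries a vinyl group (-CH=CH2), whose atoms satisfy every constraint of the query, so the pattern matches.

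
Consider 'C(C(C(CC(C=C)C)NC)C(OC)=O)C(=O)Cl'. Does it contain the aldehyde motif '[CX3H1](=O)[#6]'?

The pattern [CX3H1](=O)[#6] describes an sp2 carbon with one H, double-bonded to O and single-bonded to carbon — an aldehyde.
The closest candidate here is a methyl-ester group (-C(=O)OCH3), but the carbonyl carbon has H0, not H1. No other fragment satisfies the full query, so there is no match.

No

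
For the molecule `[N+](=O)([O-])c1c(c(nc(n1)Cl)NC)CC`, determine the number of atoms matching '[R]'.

6

Check the 14 heavy atoms by environment: 2× n (aromatic, in 6-ring) → match; 4× c (aromatic, in 6-ring) → match; 1× Cl (acyclic) → no; 1× N (acyclic) → no; 3× C (acyclic) → no; 1× N (charge +1, acyclic) → no; 1× O (charge -1, acyclic) → no; 1× O (acyclic) → no.
Summing the matching environments: 2 + 4 = 6 matching atoms.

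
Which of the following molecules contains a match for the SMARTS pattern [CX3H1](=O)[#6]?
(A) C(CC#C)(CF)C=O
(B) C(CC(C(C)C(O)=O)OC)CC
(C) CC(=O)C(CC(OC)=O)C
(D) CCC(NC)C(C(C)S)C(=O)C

A

[CX3H1](=O)[#6] describes an sp2 carbon with one H, double-bonded to O and single-bonded to carbon (an aldehyde).
(A) contains an aldehyde (-CHO), which satisfies every atom and bond constraint.
(B) has a carboxylic acid group (-C(=O)OH) but the carbonyl carbon has H0 and is bonded to O, not H1.
(C) has a methyl-ester group (-C(=O)OCH3) but the carbonyl carbon has H0, not H1.
(D) has an acetyl/ketone group (-C(=O)CH3) but the carbonyl carbon has H0 (two carbon neighbours), not H1.
So the answer is (A).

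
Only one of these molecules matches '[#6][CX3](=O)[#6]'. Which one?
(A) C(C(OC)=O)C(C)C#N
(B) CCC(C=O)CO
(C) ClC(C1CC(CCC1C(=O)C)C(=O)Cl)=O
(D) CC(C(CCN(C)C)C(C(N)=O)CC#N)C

C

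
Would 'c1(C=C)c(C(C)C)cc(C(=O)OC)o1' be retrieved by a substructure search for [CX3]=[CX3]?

Yes

The pattern [CX3]=[CX3] describes a non-aromatic C=C double bond between two sp2 carbons — an alkene.
The molecule carries a vinyl group (-CH=CH2), whose atoms satisfy every constraint of the query, so the pattern matches.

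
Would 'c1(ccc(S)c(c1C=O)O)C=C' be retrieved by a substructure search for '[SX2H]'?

The pattern [SX2H] describes an aliphatic sulfur with two connections, one being H — a thiol.
The molecule carries a thiol (-SH), whose atoms satisfy every constraint of the query, so the pattern matches.

Yes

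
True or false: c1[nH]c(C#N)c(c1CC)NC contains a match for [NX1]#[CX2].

True

The pattern [NX1]#[CX2] describes a nitrogen triple-bonded to a two-connected carbon — a nitrile.
The molecule carries a nitrile (-C#N), whose atoms satisfy every constraint of the query, so the pattern matches.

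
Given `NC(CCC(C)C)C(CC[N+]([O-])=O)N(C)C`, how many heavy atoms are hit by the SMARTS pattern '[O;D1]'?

2

Check the 16 heavy atoms by environment: 4× C (D2) → no; 3× C (D3) → no; 1× N (D1) → no; 1× N (charge +1, D3) → no; 1× O (charge -1, D1) → match; 1× O (D1) → match; 1× N (D3) → no; 4× C (D1) → no.
Summing the matching environments: 1 + 1 = 2 matching atoms.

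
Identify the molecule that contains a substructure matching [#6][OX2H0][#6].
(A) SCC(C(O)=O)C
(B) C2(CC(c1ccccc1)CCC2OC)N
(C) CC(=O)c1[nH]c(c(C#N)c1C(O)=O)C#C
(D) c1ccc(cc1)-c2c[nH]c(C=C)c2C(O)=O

[#6][OX2H0][#6] describes an aliphatic oxygen bridging two carbons with no H on the oxygen (an ether).
(A) has a carboxylic acid group (-C(=O)OH) but the -OH oxygen has H1; the =O is OX1, not OX2.
(B) contains a methoxy ether (-OCH3), which satisfies every atom and bond constraint.
(C) has a carboxylic acid group (-C(=O)OH) but the -OH oxygen has H1; the =O is OX1, not OX2.
(D) has a carboxylic acid group (-C(=O)OH) but the -OH oxygen has H1; the =O is OX1, not OX2.
So the answer is (B).

B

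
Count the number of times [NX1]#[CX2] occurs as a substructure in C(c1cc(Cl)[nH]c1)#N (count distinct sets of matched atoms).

1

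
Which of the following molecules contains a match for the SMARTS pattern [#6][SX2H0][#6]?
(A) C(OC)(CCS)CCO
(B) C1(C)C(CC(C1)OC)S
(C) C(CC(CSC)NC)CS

[#6][SX2H0][#6] describes an aliphatic sulfur bridging two carbons with no H on the sulfur (a thioether).
(A) has a methoxy ether (-OCH3) but the bridging atom is O, not S.
(B) has a thiol (-SH) but the sulfur has H1, not H0 bridging two carbons.
(C) contains a methylthio ether (-SCH3), which satisfies every atom and bond constraint.
So the answer is (C).

C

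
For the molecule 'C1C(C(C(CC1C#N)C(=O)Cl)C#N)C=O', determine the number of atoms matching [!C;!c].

The query [!C;!c] means: neither aliphatic nor aromatic carbon — same as [!#6].
Check the 15 heavy atoms by environment: 10× C → no; 2× N → match; 2× O → match; 1× Cl → match.
Summing the matching environments: 2 + 2 + 1 = 5 matching atoms.

5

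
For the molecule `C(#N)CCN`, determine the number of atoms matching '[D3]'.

0

Check the 5 heavy atoms by environment: 3× C (D2) → no; 2× N (D1) → no.
No environment satisfies the query, so 0 matching atoms.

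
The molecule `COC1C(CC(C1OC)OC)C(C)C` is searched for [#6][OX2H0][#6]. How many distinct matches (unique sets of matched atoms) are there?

3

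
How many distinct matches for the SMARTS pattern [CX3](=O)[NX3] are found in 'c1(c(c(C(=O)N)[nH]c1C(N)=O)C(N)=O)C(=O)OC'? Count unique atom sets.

3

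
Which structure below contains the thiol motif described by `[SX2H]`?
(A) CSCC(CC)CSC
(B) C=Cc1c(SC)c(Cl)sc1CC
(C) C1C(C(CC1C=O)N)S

C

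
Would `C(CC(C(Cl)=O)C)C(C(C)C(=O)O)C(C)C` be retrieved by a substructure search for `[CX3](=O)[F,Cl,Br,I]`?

Yes

The pattern [CX3](=O)[F,Cl,Br,I] describes a carbonyl carbon bonded to a halogen — an acyl halide.
The molecule carries an acyl chloride (-C(=O)Cl), whose atoms satisfy every constraint of the query, so the pattern matches.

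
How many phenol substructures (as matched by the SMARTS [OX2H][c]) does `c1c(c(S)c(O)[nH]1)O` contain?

[OX2H][c] is the SMARTS for a phenol: a hydroxyl oxygen attached to an aromatic carbon.
The molecule carries 2 separate instances of a hydroxyl group (-OH) meeting every constraint; each maps to a distinct set of atoms, giving 2 matches.

2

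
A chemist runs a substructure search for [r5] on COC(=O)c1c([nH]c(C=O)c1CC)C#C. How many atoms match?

The query [r5] means: r5 matches atoms in a five-membered ring.
Check the 15 heavy atoms by environment: 1× n (aromatic, in 5-ring) → match; 4× c (aromatic, in 5-ring) → match; 7× C (acyclic) → no; 3× O (acyclic) → no.
Summing the matching environments: 1 + 4 = 5 matching atoms.

5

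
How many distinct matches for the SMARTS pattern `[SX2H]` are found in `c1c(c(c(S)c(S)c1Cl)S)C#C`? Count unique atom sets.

[SX2H] is the SMARTS for a thiol: an aliphatic sulfur with two connections, one being H.
The molecule carries 3 separate instances of a thiol (-SH) meeting every constraint; each maps to a distinct set of atoms, giving 3 matches.

3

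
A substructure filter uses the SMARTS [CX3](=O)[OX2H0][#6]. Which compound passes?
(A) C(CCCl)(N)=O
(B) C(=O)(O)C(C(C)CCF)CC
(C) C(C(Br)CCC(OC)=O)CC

C

[CX3](=O)[OX2H0][#6] describes a carbonyl carbon bonded to an oxygen that is itself bonded to carbon (no H on that O) (an ester).
(A) has a primary amide (-C(=O)NH2) but the carbonyl is bonded to N, not to an O-C linkage.
(B) has a carboxylic acid group (-C(=O)OH) but the singly-bonded O carries H (OX2H1, not H0).
(C) contains a methyl-ester group (-C(=O)OCH3), which satisfies every atom and bond constraint.
So the answer is (C).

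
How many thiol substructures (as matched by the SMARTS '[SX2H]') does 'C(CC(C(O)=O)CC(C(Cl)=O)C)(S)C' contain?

1

[SX2H] is the SMARTS for a thiol: an aliphatic sulfur with two connections, one being H.
Exactly one fragment in the molecule meets all constraints, giving 1 match.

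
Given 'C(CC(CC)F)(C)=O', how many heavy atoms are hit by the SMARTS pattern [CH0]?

1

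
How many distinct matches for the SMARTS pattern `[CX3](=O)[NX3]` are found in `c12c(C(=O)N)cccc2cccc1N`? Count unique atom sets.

[CX3](=O)[NX3] is the SMARTS for an amide: a carbonyl carbon bonded to a trivalent nitrogen.
Exactly one fragment in the molecule meets all constraints, giving 1 match.

1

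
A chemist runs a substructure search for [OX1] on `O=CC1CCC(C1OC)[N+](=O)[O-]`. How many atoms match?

3

The query [OX1] means: aliphatic oxygen with one total connection — typically a carbonyl =O or an oxide.
Check the 12 heavy atoms by environment: 6× C (X4) → no; 1× N (charge +1, X3) → no; 1× O (charge -1, X1) → match; 2× O (X1) → match; 1× O (X2) → no; 1× C (X3) → no.
Summing the matching environments: 1 + 2 = 3 matching atoms.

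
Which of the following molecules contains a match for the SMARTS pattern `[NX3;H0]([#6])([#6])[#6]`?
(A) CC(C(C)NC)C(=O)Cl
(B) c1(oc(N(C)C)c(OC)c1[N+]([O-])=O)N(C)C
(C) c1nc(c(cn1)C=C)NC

[NX3;H0]([#6])([#6])[#6] describes a trivalent nitrogen with no H, bonded to three carbons (a tertiary amine).
(A) has an N-methylamino group (-NHCH3) but the nitrogen still has one H (H1), not H0.
(B) contains a dimethylamino group (-N(CH3)2), which satisfies every atom and bond constraint.
(C) has an N-methylamino group (-NHCH3) but the nitrogen still has one H (H1), not H0.
So the answer is (B).

B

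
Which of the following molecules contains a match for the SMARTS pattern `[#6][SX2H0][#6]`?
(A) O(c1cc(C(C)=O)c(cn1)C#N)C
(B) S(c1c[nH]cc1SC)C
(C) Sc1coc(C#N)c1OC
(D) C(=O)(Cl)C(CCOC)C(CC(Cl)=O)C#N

[#6][SX2H0][#6] describes an aliphatic sulfur bridging two carbons with no H on the sulfur (a thioether).
(A) has a methoxy ether (-OCH3) but the bridging atom is O, not S.
(B) contains a methylthio ether (-SCH3), which satisfies every atom and bond constraint.
(C) has a thiol (-SH) but the sulfur has H1, not H0 bridging two carbons.
(D) has a methoxy ether (-OCH3) but the bridging atom is O, not S.
So the answer is (B).

B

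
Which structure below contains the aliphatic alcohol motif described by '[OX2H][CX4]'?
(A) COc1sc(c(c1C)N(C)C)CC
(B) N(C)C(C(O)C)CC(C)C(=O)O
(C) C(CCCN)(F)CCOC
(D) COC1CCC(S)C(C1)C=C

B

[OX2H][CX4] describes a hydroxyl oxygen bound to an sp3 (X4) carbon (an aliphatic alcohol).
(A) has a methoxy ether (-OCH3) but the oxygen has H0 (ether), not H1.
(B) contains a hydroxyl group (-OH), which satisfies every atom and bond constraint.
(C) has a methoxy ether (-OCH3) but the oxygen has H0 (ether), not H1.
(D) has a methoxy ether (-OCH3) but the oxygen has H0 (ether), not H1.
So the answer is (B).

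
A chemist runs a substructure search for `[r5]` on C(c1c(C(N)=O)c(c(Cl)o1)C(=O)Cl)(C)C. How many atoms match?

5

The query [r5] means: r5 matches atoms in a five-membered ring.
Check the 15 heavy atoms by environment: 1× o (aromatic, in 5-ring) → match; 4× c (aromatic, in 5-ring) → match; 5× C (acyclic) → no; 2× O (acyclic) → no; 2× Cl (acyclic) → no; 1× N (acyclic) → no.
Summing the matching environments: 1 + 4 = 5 matching atoms.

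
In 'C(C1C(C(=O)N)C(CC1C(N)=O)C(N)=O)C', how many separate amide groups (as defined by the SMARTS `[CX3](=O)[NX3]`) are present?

3

[CX3](=O)[NX3] is the SMARTS for an amide: a carbonyl carbon bonded to a trivalent nitrogen.
The molecule carries 3 separate instances of a primary amide (-C(=O)NH2) meeting every constraint; each maps to a distinct set of atoms, giving 3 matches.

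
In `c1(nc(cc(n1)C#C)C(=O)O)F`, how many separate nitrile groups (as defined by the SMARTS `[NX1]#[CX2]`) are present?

0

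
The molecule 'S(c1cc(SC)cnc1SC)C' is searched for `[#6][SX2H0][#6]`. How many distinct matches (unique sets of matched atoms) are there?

[#6][SX2H0][#6] is the SMARTS for a thioether: an aliphatic sulfur bridging two carbons with no H on the sulfur.
The molecule carries 3 separate instances of a methylthio ether (-SCH3) meeting every constraint; each maps to a distinct set of atoms, giving 3 matches.

3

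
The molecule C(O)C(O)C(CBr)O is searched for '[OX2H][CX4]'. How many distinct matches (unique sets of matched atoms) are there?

3

[OX2H][CX4] is the SMARTS for an aliphatic alcohol: a hydroxyl oxygen bound to an sp3 (X4) carbon.
The molecule carries 3 separate instances of a hydroxyl group (-OH) meeting every constraint; each maps to a distinct set of atoms, giving 3 matches.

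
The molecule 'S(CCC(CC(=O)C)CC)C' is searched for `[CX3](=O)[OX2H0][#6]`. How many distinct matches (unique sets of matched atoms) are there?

[CX3](=O)[OX2H0][#6] is the SMARTS for an ester: a carbonyl carbon bonded to an oxygen that is itself bonded to carbon (no H on that O).
No fragment in the molecule satisfies every constraint, giving 0 matches.

0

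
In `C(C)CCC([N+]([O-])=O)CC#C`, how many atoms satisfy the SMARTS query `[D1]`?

4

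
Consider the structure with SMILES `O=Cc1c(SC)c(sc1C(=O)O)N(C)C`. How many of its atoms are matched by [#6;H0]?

5

Check the 15 heavy atoms by environment: 1× s (aromatic, H0) → no; 4× c (aromatic, H0) → match; 1× C (H1) → no; 2× O (H0) → no; 1× S (H0) → no; 3× C (H3) → no; 1× C (H0) → match; 1× O (H1) → no; 1× N (H0) → no.
Summing the matching environments: 4 + 1 = 5 matching atoms.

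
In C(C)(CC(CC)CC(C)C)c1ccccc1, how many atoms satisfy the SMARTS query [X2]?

The query [X2] means: any atom with exactly two total connections (bonds + H).
Check the 16 heavy atoms by environment: 10× C (X4) → no; 6× c (aromatic, X3) → no.
No environment satisfies the query, so 0 matching atoms.

0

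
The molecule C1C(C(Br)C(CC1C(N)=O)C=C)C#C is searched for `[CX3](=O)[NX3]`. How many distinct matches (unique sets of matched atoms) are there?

[CX3](=O)[NX3] is the SMARTS for an amide: a carbonyl carbon bonded to a trivalent nitrogen.
Exactly one fragment in the molecule meets all constraints, giving 1 match.

1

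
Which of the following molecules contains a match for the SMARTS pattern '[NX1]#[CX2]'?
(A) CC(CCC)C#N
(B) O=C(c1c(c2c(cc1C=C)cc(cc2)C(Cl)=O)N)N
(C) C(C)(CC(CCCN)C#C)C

A

[NX1]#[CX2] describes a nitrogen triple-bonded to a two-connected carbon (a nitrile).
(A) contains a nitrile (-C#N), which satisfies every atom and bond constraint.
(B) has a primary amino group (-NH2) but the nitrogen is NX3 (three connections), not NX1 triple-bonded.
(C) has a primary amino group (-NH2) but the nitrogen is NX3 (three connections), not NX1 triple-bonded.
So the answer is (A).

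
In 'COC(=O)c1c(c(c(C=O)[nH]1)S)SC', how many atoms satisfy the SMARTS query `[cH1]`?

0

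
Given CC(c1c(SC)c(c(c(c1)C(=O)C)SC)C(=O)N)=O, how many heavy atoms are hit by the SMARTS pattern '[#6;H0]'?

Check the 19 heavy atoms by environment: 5× c (aromatic, H0) → match; 1× c (aromatic, H1) → no; 3× C (H0) → match; 3× O (H0) → no; 4× C (H3) → no; 2× S (H0) → no; 1× N (H2) → no.
Summing the matching environments: 5 + 3 = 8 matching atoms.

8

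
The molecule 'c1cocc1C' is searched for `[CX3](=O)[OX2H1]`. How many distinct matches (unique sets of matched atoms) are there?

0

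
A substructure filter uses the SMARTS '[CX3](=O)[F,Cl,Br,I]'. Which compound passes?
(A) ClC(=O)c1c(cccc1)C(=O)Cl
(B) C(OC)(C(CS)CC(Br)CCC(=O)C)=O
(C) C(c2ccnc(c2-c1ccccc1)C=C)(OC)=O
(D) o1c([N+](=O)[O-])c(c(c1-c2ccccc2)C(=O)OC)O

[CX3](=O)[F,Cl,Br,I] describes a carbonyl carbon bonded to a halogen (an acyl halide).
(A) contains an acyl chloride (-C(=O)Cl), which satisfies every atom and bond constraint.
(B) has a methyl-ester group (-C(=O)OCH3) but the carbonyl is bonded to -O-C, not to a halogen.
(C) has a methyl-ester group (-C(=O)OCH3) but the carbonyl is bonded to -O-C, not to a halogen.
(D) has a methyl-ester group (-C(=O)OCH3) but the carbonyl is bonded to -O-C, not to a halogen.
So the answer is (A).

A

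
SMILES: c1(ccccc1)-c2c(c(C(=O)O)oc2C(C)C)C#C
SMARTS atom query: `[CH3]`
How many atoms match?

2

The query [CH3] means: aliphatic carbon with exactly three hydrogens.
Check the 19 heavy atoms by environment: 1× o (aromatic, H0) → no; 5× c (aromatic, H0) → no; 5× c (aromatic, H1) → no; 2× C (H0) → no; 2× C (H1) → no; 2× C (H3) → match; 1× O (H0) → no; 1× O (H1) → no.
That gives 2 matching atoms.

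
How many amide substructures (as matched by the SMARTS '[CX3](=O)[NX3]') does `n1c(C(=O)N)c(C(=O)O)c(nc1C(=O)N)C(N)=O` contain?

[CX3](=O)[NX3] is the SMARTS for an amide: a carbonyl carbon bonded to a trivalent nitrogen.
The molecule carries 3 separate instances of a primary amide (-C(=O)NH2) meeting every constraint; each maps to a distinct set of atoms, giving 3 matches.

3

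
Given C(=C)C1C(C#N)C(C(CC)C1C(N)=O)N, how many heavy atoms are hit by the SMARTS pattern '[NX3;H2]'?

The query [NX3;H2] means: aliphatic N with 3 total connections, two of them H — an -NH2 nitrogen (amine or amide).
Check the 15 heavy atoms by environment: 5× C (H1, X4) → no; 2× N (H2, X3) → match; 1× C (H1, X3) → no; 1× C (H2, X3) → no; 1× C (H2, X4) → no; 1× C (H3, X4) → no; 1× C (H0, X2) → no; 1× N (H0, X1) → no; 1× C (H0, X3) → no; 1× O (H0, X1) → no.
That gives 2 matching atoms.

2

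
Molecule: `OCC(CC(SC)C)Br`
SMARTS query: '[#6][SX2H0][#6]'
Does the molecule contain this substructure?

Yes

The pattern [#6][SX2H0][#6] describes an aliphatic sulfur bridging two carbons with no H on the sulfur — a thioether.
The molecule carries a methylthio ether (-SCH3), whose atoms satisfy every constraint of the query, so the pattern matches.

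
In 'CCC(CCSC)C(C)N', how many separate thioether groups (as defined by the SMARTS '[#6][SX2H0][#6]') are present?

1

[#6][SX2H0][#6] is the SMARTS for a thioether: an aliphatic sulfur bridging two carbons with no H on the sulfur.
Exactly one fragment in the molecule meets all constraints, giving 1 match.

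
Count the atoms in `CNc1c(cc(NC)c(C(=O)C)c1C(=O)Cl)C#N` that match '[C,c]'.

The query [C,c] means: comma = OR; matches aliphatic or aromatic carbon — same as #6.
Check the 18 heavy atoms by environment: 6× c (aromatic) → match; 6× C → match; 2× O → no; 3× N → no; 1× Cl → no.
Summing the matching environments: 6 + 6 = 12 matching atoms.

12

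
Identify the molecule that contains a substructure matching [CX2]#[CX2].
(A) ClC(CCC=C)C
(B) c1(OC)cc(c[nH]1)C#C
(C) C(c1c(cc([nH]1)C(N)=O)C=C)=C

B

[CX2]#[CX2] describes a carbon-carbon triple bond (an alkyne).
(A) has a vinyl group (-CH=CH2) but the C=C is a double bond; both carbons are CX3, not CX2.
(B) contains an ethynyl group (-C#CH), which satisfies every atom and bond constraint.
(C) has a vinyl group (-CH=CH2) but the C=C is a double bond; both carbons are CX3, not CX2.
So the answer is (B).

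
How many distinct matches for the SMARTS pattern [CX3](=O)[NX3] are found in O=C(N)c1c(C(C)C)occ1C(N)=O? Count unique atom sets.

[CX3](=O)[NX3] is the SMARTS for an amide: a carbonyl carbon bonded to a trivalent nitrogen.
The molecule carries 2 separate instances of a primary amide (-C(=O)NH2) meeting every constraint; each maps to a distinct set of atoms, giving 2 matches.

2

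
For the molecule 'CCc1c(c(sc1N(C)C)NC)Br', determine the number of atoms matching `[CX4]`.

5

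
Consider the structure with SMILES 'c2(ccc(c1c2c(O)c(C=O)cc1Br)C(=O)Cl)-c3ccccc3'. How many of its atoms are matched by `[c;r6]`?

Check the 23 heavy atoms by environment: 16× c (aromatic, in 6-ring) → match; 1× Br (acyclic) → no; 3× O (acyclic) → no; 2× C (acyclic) → no; 1× Cl (acyclic) → no.
That gives 16 matching atoms.

16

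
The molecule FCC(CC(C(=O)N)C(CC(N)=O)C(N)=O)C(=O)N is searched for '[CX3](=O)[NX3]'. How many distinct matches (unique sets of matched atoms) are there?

4

[CX3](=O)[NX3] is the SMARTS for an amide: a carbonyl carbon bonded to a trivalent nitrogen.
The molecule carries 4 separate instances of a primary amide (-C(=O)NH2) meeting every constraint; each maps to a distinct set of atoms, giving 4 matches.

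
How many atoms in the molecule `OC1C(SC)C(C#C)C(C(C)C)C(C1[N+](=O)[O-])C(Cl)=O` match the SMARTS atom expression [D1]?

9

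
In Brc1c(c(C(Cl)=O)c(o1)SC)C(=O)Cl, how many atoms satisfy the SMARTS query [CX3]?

The query [CX3] means: C with X3: aliphatic carbon with exactly 3 total connections.
Check the 14 heavy atoms by environment: 1× o (aromatic, X2) → no; 4× c (aromatic, X3) → no; 2× C (X3) → match; 2× O (X1) → no; 2× Cl (X1) → no; 1× S (X2) → no; 1× C (X4) → no; 1× Br (X1) → no.
That gives 2 matching atoms.

2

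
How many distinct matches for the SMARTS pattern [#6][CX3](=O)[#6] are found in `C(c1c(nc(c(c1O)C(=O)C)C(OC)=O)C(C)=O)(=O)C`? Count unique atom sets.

3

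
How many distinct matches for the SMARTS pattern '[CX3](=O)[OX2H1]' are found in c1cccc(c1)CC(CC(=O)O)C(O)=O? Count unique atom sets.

2

[CX3](=O)[OX2H1] is the SMARTS for a carboxylic acid: an sp2 carbon double-bonded to O and single-bonded to an -OH oxygen.
The molecule carries 2 separate instances of a carboxylic acid group (-C(=O)OH) meeting every constraint; each maps to a distinct set of atoms, giving 2 matches.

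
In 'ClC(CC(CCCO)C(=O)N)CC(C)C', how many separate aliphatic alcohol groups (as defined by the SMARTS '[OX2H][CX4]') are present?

[OX2H][CX4] is the SMARTS for an aliphatic alcohol: a hydroxyl oxygen bound to an sp3 (X4) carbon.
Exactly one fragment in the molecule meets all constraints, giving 1 match.

1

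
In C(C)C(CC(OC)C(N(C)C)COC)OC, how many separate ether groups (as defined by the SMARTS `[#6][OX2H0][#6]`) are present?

3

[#6][OX2H0][#6] is the SMARTS for an ether: an aliphatic oxygen bridging two carbons with no H on the oxygen.
The molecule carries 3 separate instances of a methoxy ether (-OCH3) meeting every constraint; each maps to a distinct set of atoms, giving 3 matches.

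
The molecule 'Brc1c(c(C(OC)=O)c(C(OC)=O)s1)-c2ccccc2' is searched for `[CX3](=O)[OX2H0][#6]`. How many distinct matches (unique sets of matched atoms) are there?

2

[CX3](=O)[OX2H0][#6] is the SMARTS for an ester: a carbonyl carbon bonded to an oxygen that is itself bonded to carbon (no H on that O).
The molecule carries 2 separate instances of a methyl-ester group (-C(=O)OCH3) meeting every constraint; each maps to a distinct set of atoms, giving 2 matches.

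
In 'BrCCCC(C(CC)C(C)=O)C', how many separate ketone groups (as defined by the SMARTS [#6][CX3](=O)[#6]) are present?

1

[#6][CX3](=O)[#6] is the SMARTS for a ketone: a carbonyl carbon (no H) flanked by two carbons.
Exactly one fragment in the molecule meets all constraints, giving 1 match.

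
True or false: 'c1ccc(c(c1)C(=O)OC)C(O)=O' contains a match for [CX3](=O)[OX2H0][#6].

True

The pattern [CX3](=O)[OX2H0][#6] describes a carbonyl carbon bonded to an oxygen that is itself bonded to carbon (no H on that O) — an ester.
The molecule carries a methyl-ester group (-C(=O)OCH3), whose atoms satisfy every constraint of the query, so the pattern matches.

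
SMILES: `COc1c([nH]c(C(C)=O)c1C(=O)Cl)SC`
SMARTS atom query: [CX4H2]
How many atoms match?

0

The query [CX4H2] means: sp3 carbon (X4) with exactly two hydrogens.
Check the 15 heavy atoms by environment: 1× n (aromatic, H1, X3) → no; 4× c (aromatic, H0, X3) → no; 1× S (H0, X2) → no; 3× C (H3, X4) → no; 1× O (H0, X2) → no; 2× C (H0, X3) → no; 2× O (H0, X1) → no; 1× Cl (H0, X1) → no.
No environment satisfies the query, so 0 matching atoms.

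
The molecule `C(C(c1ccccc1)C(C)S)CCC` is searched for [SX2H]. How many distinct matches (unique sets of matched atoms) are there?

[SX2H] is the SMARTS for a thiol: an aliphatic sulfur with two connections, one being H.
Exactly one fragment in the molecule meets all constraints, giving 1 match.

1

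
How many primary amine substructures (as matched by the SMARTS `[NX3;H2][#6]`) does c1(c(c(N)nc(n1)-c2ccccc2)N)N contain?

3

[NX3;H2][#6] is the SMARTS for a primary amine: a trivalent nitrogen with two H attached to carbon.
The molecule carries 3 separate instances of a primary amino group (-NH2) meeting every constraint; each maps to a distinct set of atoms, giving 3 matches.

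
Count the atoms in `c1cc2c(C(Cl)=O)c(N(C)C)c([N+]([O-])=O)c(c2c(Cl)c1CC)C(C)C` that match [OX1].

Check the 25 heavy atoms by environment: 10× c (aromatic, X3) → no; 7× C (X4) → no; 2× Cl (X1) → no; 1× N (charge +1, X3) → no; 1× O (charge -1, X1) → match; 2× O (X1) → match; 1× N (X3) → no; 1× C (X3) → no.
Summing the matching environments: 1 + 2 = 3 matching atoms.

3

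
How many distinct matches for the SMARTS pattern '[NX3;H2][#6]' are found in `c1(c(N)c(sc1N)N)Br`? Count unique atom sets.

[NX3;H2][#6] is the SMARTS for a primary amine: a trivalent nitrogen with two H attached to carbon.
The molecule carries 3 separate instances of a primary amino group (-NH2) meeting every constraint; each maps to a distinct set of atoms, giving 3 matches.

3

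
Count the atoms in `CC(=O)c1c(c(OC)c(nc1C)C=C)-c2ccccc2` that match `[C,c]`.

Check the 20 heavy atoms by environment: 1× n (aromatic) → no; 11× c (aromatic) → match; 6× C → match; 2× O → no.
Summing the matching environments: 11 + 6 = 17 matching atoms.

17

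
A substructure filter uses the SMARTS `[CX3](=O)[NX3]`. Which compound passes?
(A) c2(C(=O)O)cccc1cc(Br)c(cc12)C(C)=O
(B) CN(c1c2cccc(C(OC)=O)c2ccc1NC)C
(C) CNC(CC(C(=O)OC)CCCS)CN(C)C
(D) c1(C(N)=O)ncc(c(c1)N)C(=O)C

[CX3](=O)[NX3] describes a carbonyl carbon bonded to a trivalent nitrogen (an amide).
(A) has a carboxylic acid group (-C(=O)OH) but the carbonyl is bonded to O, not to an NX3 nitrogen.
(B) has a methyl-ester group (-C(=O)OCH3) but the carbonyl is bonded to O, not to an NX3 nitrogen.
(C) has a methyl-ester group (-C(=O)OCH3) but the carbonyl is bonded to O, not to an NX3 nitrogen.
(D) contains a primary amide (-C(=O)NH2), which satisfies every atom and bond constraint.
So the answer is (D).

D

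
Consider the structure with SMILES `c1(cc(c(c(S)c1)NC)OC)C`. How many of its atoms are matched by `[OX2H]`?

0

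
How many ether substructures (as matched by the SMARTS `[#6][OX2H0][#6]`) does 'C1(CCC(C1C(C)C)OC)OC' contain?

2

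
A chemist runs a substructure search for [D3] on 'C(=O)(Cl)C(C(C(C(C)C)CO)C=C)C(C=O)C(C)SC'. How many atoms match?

7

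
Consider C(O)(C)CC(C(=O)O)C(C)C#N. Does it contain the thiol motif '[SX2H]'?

No

The pattern [SX2H] describes an aliphatic sulfur with two connections, one being H — a thiol.
The closest candidate here is a hydroxyl group (-OH), but it is an -OH, not an -SH. No other fragment satisfies the full query, so there is no match.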